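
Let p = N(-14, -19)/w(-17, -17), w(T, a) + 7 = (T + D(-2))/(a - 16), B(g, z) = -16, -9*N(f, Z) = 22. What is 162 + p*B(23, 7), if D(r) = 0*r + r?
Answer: 24790/159 ≈ 155.91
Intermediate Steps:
N(f, Z) = -22/9 (N(f, Z) = -1/9*22 = -22/9)
D(r) = r (D(r) = 0 + r = r)
w(T, a) = -7 + (-2 + T)/(-16 + a) (w(T, a) = -7 + (T - 2)/(a - 16) = -7 + (-2 + T)/(-16 + a))
p = 121/318 (p = -22*(-16 - 17)/(110 - 17 - 7*(-17))/9 = -22*(-33/(110 - 17 + 119))/9 = -22/(9*((-1/33*212))) = -22/(9*(-212/33)) = -22/9*(-33/212) = 121/318 ≈ 0.38050)
162 + p*B(23, 7) = 162 + (121/318)*(-16) = 162 - 968/159 = 24790/159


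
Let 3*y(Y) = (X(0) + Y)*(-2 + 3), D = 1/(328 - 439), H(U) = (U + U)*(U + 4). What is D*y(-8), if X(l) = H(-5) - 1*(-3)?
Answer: -5/333 ≈ -0.015015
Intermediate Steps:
H(U) = 2*U*(4 + U) (H(U) = (2*U)*(4 + U) = 2*U*(4 + U))
D = -1/111 (D = 1/(-111) = -1/111 ≈ -0.0090090)
X(l) = 13 (X(l) = 2*(-5)*(4 - 5) - 1*(-3) = 2*(-5)*(-1) + 3 = 10 + 3 = 13)
y(Y) = 13/3 + Y/3 (y(Y) = ((13 + Y)*(-2 + 3))/3 = ((13 + Y)*1)/3 = (13 + Y)/3 = 13/3 + Y/3)
D*y(-8) = -(13/3 + (⅓)*(-8))/111 = -(13/3 - 8/3)/111 = -1/111*5/3 = -5/333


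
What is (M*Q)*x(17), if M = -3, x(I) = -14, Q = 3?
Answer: 126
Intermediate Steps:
(M*Q)*x(17) = -3*3*(-14) = -9*(-14) = 126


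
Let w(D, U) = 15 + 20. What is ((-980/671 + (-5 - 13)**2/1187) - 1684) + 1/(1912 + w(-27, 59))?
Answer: -237571650541/140976429 ≈ -1685.2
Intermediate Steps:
w(D, U) = 35
((-980/671 + (-5 - 13)**2/1187) - 1684) + 1/(1912 + w(-27, 59)) = ((-980/671 + (-5 - 13)**2/1187) - 1684) + 1/(1912 + 35) = ((-980*1/671 + (-18)**2*(1/1187)) - 1684) + 1/1947 = ((-980/671 + 324*(1/1187)) - 1684) + 1/1947 = ((-980/671 + 324/1187) - 1684) + 1/1947 = (-945856/796477 - 1684) + 1/1947 = -1342213124/796477 + 1/1947 = -237571650541/140976429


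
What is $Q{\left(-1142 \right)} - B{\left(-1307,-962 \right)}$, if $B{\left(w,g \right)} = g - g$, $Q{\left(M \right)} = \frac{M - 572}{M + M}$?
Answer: $\frac{857}{1142} \approx 0.75044$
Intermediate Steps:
$Q{\left(M \right)} = \frac{-572 + M}{2 M}$
$B{\left(w,g \right)} = 0$
$Q{\left(-1142 \right)} - B{\left(-1307,-962 \right)} = \frac{-572 - 1142}{2 \left(-1142\right)} - 0 = \frac{1}{2} \left(- \frac{1}{1142}\right) \left(-1714\right) + 0 = \frac{857}{1142} + 0 = \frac{857}{1142}$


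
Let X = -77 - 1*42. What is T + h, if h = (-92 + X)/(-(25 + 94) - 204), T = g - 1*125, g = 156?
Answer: 10224/323 ≈ 31.653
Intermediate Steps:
X = -119 (X = -77 - 42 = -119)
T = 31 (T = 156 - 1*125 = 156 - 125 = 31)
h = 211/323 (h = (-92 - 119)/(-(25 + 94) - 204) = -211/(-1*119 - 204) = -211/(-119 - 204) = -211/(-323) = -211*(-1/323) = 211/323 ≈ 0.65325)
T + h = 31 + 211/323 = 10224/323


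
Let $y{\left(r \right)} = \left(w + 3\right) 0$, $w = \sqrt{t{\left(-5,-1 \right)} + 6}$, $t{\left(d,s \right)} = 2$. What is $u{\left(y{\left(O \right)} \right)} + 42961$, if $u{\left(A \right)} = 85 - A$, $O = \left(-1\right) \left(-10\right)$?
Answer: $43046$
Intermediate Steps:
$w = 2 \sqrt{2}$ ($w = \sqrt{2 + 6} = \sqrt{8} = 2 \sqrt{2} \approx 2.8284$)
$O = 10$
$y{\left(r \right)} = 0$ ($y{\left(r \right)} = \left(2 \sqrt{2} + 3\right) 0 = \left(3 + 2 \sqrt{2}\right) 0 = 0$)
$u{\left(y{\left(O \right)} \right)} + 42961 = \left(85 - 0\right) + 42961 = \left(85 + 0\right) + 42961 = 85 + 42961 = 43046$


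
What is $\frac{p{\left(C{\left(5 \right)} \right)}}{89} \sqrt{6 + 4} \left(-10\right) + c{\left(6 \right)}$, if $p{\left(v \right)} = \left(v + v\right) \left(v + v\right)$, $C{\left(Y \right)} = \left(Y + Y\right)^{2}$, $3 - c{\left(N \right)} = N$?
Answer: $-3 - \frac{400000 \sqrt{10}}{89} \approx -14215.0$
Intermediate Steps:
$c{\left(N \right)} = 3 - N$
$C{\left(Y \right)} = 4 Y^{2}$ ($C{\left(Y \right)} = \left(2 Y\right)^{2} = 4 Y^{2}$)
$p{\left(v \right)} = 4 v^{2}$ ($p{\left(v \right)} = 2 v 2 v = 4 v^{2}$)
$\frac{p{\left(C{\left(5 \right)} \right)}}{89} \sqrt{6 + 4} \left(-10\right) + c{\left(6 \right)} = \frac{4 \left(4 \cdot 5^{2}\right)^{2}}{89} \sqrt{6 + 4} \left(-10\right) + \left(3 - 6\right) = 4 \left(4 \cdot 25\right)^{2} \cdot \frac{1}{89} \sqrt{10} \left(-10\right) + \left(3 - 6\right) = 4 \cdot 100^{2} \cdot \frac{1}{89} \left(- 10 \sqrt{10}\right) - 3 = 4 \cdot 10000 \cdot \frac{1}{89} \left(- 10 \sqrt{10}\right) - 3 = 40000 \cdot \frac{1}{89} \left(- 10 \sqrt{10}\right) - 3 = \frac{40000 \left(- 10 \sqrt{10}\right)}{89} - 3 = - \frac{400000 \sqrt{10}}{89} - 3 = -3 - \frac{400000 \sqrt{10}}{89}$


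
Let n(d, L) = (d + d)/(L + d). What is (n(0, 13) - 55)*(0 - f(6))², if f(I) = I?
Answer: -1980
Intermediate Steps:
n(d, L) = 2*d/(L + d) (n(d, L) = (2*d)/(L + d) = 2*d/(L + d))
(n(0, 13) - 55)*(0 - f(6))² = (2*0/(13 + 0) - 55)*(0 - 1*6)² = (2*0/13 - 55)*(0 - 6)² = (2*0*(1/13) - 55)*(-6)² = (0 - 55)*36 = -55*36 = -1980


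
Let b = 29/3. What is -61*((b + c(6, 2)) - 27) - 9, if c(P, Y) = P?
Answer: 2047/3 ≈ 682.33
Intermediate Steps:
b = 29/3 (b = 29*(1/3) = 29/3 ≈ 9.6667)
-61*((b + c(6, 2)) - 27) - 9 = -61*((29/3 + 6) - 27) - 9 = -61*(47/3 - 27) - 9 = -61*(-34/3) - 9 = 2074/3 - 9 = 2047/3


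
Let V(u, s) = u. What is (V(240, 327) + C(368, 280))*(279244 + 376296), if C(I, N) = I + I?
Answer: 639807040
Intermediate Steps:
C(I, N) = 2*I
(V(240, 327) + C(368, 280))*(279244 + 376296) = (240 + 2*368)*(279244 + 376296) = (240 + 736)*655540 = 976*655540 = 639807040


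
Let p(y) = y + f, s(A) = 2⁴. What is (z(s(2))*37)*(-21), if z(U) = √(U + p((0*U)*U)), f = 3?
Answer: -777*√19 ≈ -3386.9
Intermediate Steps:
s(A) = 16
p(y) = 3 + y (p(y) = y + 3 = 3 + y)
z(U) = √(3 + U) (z(U) = √(U + (3 + (0*U)*U)) = √(U + (3 + 0*U)) = √(U + (3 + 0)) = √(U + 3) = √(3 + U))
(z(s(2))*37)*(-21) = (√(3 + 16)*37)*(-21) = (√19*37)*(-21) = (37*√19)*(-21) = -777*√19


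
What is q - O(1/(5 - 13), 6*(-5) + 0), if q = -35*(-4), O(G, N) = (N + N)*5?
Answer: 440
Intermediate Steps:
O(G, N) = 10*N (O(G, N) = (2*N)*5 = 10*N)
q = 140
q - O(1/(5 - 13), 6*(-5) + 0) = 140 - 10*(6*(-5) + 0) = 140 - 10*(-30 + 0) = 140 - 10*(-30) = 140 - 1*(-300) = 140 + 300 = 440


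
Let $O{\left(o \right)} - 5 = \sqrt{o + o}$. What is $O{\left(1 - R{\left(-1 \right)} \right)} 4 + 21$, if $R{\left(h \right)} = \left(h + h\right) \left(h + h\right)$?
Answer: $41 + 4 i \sqrt{6} \approx 41.0 + 9.798 i$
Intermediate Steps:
$R{\left(h \right)} = 4 h^{2}$ ($R{\left(h \right)} = 2 h 2 h = 4 h^{2}$)
$O{\left(o \right)} = 5 + \sqrt{2} \sqrt{o}$ ($O{\left(o \right)} = 5 + \sqrt{o + o} = 5 + \sqrt{2 o} = 5 + \sqrt{2} \sqrt{o}$)
$O{\left(1 - R{\left(-1 \right)} \right)} 4 + 21 = \left(5 + \sqrt{2} \sqrt{1 - 4 \left(-1\right)^{2}}\right) 4 + 21 = \left(5 + \sqrt{2} \sqrt{1 - 4 \cdot 1}\right) 4 + 21 = \left(5 + \sqrt{2} \sqrt{1 - 4}\right) 4 + 21 = \left(5 + \sqrt{2} \sqrt{-3}\right) 4 + 21 = \left(5 + \sqrt{2} i \sqrt{3}\right) 4 + 21 = \left(5 + i \sqrt{6}\right) 4 + 21 = \left(20 + 4 i \sqrt{6}\right) + 21 = 41 + 4 i \sqrt{6}$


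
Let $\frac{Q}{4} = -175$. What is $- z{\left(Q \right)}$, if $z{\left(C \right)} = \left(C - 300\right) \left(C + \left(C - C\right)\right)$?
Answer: $-700000$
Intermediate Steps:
$Q = -700$ ($Q = 4 \left(-175\right) = -700$)
$z{\left(C \right)} = C \left(-300 + C\right)$ ($z{\left(C \right)} = \left(-300 + C\right) \left(C + 0\right) = \left(-300 + C\right) C = C \left(-300 + C\right)$)
$- z{\left(Q \right)} = - \left(-700\right) \left(-300 - 700\right) = - \left(-700\right) \left(-1000\right) = \left(-1\right) 700000 = -700000$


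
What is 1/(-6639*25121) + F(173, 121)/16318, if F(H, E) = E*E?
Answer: 2441801352161/2721488609442 ≈ 0.89723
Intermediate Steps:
F(H, E) = E²
1/(-6639*25121) + F(173, 121)/16318 = 1/(-6639*25121) + 121²/16318 = -1/6639*1/25121 + 14641*(1/16318) = -1/166778319 + 14641/16318 = 2441801352161/2721488609442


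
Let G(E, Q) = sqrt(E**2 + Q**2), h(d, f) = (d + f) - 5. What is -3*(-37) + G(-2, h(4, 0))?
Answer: 111 + sqrt(5) ≈ 113.24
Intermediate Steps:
h(d, f) = -5 + d + f
-3*(-37) + G(-2, h(4, 0)) = -3*(-37) + sqrt((-2)**2 + (-5 + 4 + 0)**2) = 111 + sqrt(4 + (-1)**2) = 111 + sqrt(4 + 1) = 111 + sqrt(5)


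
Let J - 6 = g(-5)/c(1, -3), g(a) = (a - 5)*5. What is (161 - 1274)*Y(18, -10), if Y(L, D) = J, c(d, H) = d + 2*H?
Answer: -17808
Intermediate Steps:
g(a) = -25 + 5*a (g(a) = (-5 + a)*5 = -25 + 5*a)
J = 16 (J = 6 + (-25 + 5*(-5))/(1 + 2*(-3)) = 6 + (-25 - 25)/(1 - 6) = 6 - 50/(-5) = 6 - 50*(-⅕) = 6 + 10 = 16)
Y(L, D) = 16
(161 - 1274)*Y(18, -10) = (161 - 1274)*16 = -1113*16 = -17808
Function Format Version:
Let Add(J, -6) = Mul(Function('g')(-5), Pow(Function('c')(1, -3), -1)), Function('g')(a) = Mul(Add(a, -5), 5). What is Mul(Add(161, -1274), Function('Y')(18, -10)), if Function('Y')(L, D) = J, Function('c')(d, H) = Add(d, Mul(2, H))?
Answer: -17808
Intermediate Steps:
Function('g')(a) = Add(-25, Mul(5, a)) (Function('g')(a) = Mul(Add(-5, a), 5) = Add(-25, Mul(5, a)))
J = 16 (J = Add(6, Mul(Add(-25, Mul(5, -5)), Pow(Add(1, Mul(2, -3)), -1))) = Add(6, Mul(Add(-25, -25), Pow(Add(1, -6), -1))) = Add(6, Mul(-50, Pow(-5, -1))) = Add(6, Mul(-50, Rational(-1, 5))) = Add(6, 10) = 16)
Function('Y')(L, D) = 16
Mul(Add(161, -1274), Function('Y')(18, -10)) = Mul(Add(161, -1274), 16) = Mul(-1113, 16) = -17808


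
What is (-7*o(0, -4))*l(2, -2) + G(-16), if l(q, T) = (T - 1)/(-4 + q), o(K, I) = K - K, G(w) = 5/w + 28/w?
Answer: -33/16 ≈ -2.0625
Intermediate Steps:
G(w) = 33/w
o(K, I) = 0
l(q, T) = (-1 + T)/(-4 + q)
(-7*o(0, -4))*l(2, -2) + G(-16) = (-7*0)*((-1 - 2)/(-4 + 2)) + 33/(-16) = 0*(-3/(-2)) + 33*(-1/16) = 0*(-½*(-3)) - 33/16 = 0*(3/2) - 33/16 = 0 - 33/16 = -33/16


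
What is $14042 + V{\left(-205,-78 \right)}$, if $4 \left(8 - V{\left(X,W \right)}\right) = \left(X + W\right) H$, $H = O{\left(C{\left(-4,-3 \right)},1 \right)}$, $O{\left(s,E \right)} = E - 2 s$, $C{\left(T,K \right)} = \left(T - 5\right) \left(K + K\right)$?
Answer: $\frac{25919}{4} \approx 6479.8$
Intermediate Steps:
$C{\left(T,K \right)} = 2 K \left(-5 + T\right)$ ($C{\left(T,K \right)} = \left(-5 + T\right) 2 K = 2 K \left(-5 + T\right)$)
$H = -107$ ($H = 1 - 2 \cdot 2 \left(-3\right) \left(-5 - 4\right) = 1 - 2 \cdot 2 \left(-3\right) \left(-9\right) = 1 - 108 = -107$)
$V{\left(X,W \right)} = 8 + \frac{107 W}{4} + \frac{107 X}{4}$ ($V{\left(X,W \right)} = 8 - \frac{\left(X + W\right) \left(-107\right)}{4} = 8 - \frac{\left(W + X\right) \left(-107\right)}{4} = 8 - \frac{- 107 W - 107 X}{4} = 8 + \left(\frac{107 W}{4} + \frac{107 X}{4}\right) = 8 + \frac{107 W}{4} + \frac{107 X}{4}$)
$14042 + V{\left(-205,-78 \right)} = 14042 + \left(8 + \frac{107}{4} \left(-78\right) + \frac{107}{4} \left(-205\right)\right) = 14042 - \frac{30249}{4} = \frac{25919}{4}$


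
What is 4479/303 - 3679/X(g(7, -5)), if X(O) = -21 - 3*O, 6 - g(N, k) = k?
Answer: 452201/5454 ≈ 82.912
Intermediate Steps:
g(N, k) = 6 - k
4479/303 - 3679/X(g(7, -5)) = 4479/303 - 3679/(-21 - 3*(6 - 1*(-5))) = 4479*(1/303) - 3679/(-21 - 3*(6 + 5)) = 1493/101 - 3679/(-21 - 3*11) = 1493/101 - 3679/(-21 - 33) = 1493/101 - 3679/(-54) = 1493/101 - 3679*(-1/54) = 1493/101 + 3679/54 = 452201/5454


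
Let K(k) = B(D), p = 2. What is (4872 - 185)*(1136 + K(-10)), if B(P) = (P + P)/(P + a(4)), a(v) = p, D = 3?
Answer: 26650282/5 ≈ 5.3301e+6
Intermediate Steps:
a(v) = 2
B(P) = 2*P/(2 + P) (B(P) = (P + P)/(P + 2) = (2*P)/(2 + P) = 2*P/(2 + P))
K(k) = 6/5 (K(k) = 2*3/(2 + 3) = 2*3/5 = 2*3*(1/5) = 6/5)
(4872 - 185)*(1136 + K(-10)) = (4872 - 185)*(1136 + 6/5) = 4687*(5686/5) = 26650282/5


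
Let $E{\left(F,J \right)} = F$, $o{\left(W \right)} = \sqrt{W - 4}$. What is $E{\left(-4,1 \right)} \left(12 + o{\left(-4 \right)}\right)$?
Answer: $-48 - 8 i \sqrt{2} \approx -48.0 - 11.314 i$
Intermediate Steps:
$o{\left(W \right)} = \sqrt{-4 + W}$
$E{\left(-4,1 \right)} \left(12 + o{\left(-4 \right)}\right) = - 4 \left(12 + \sqrt{-4 - 4}\right) = - 4 \left(12 + \sqrt{-8}\right) = - 4 \left(12 + 2 i \sqrt{2}\right) = -48 - 8 i \sqrt{2}$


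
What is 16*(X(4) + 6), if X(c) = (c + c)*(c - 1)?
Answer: 480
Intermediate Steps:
X(c) = 2*c*(-1 + c) (X(c) = (2*c)*(-1 + c) = 2*c*(-1 + c))
16*(X(4) + 6) = 16*(2*4*(-1 + 4) + 6) = 16*(2*4*3 + 6) = 16*(24 + 6) = 16*30 = 480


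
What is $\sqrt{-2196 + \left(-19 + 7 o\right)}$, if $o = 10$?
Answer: $i \sqrt{2145} \approx 46.314 i$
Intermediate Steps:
$\sqrt{-2196 + \left(-19 + 7 o\right)} = \sqrt{-2196 + \left(-19 + 7 \cdot 10\right)} = \sqrt{-2196 + \left(-19 + 70\right)} = \sqrt{-2196 + 51} = \sqrt{-2145} = i \sqrt{2145}$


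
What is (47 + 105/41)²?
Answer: 4129024/1681 ≈ 2456.3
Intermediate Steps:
(47 + 105/41)² = (2032/41)² = 4129024/1681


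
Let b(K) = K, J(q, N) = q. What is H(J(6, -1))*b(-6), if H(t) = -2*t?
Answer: 72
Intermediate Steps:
H(J(6, -1))*b(-6) = -2*6*(-6) = -12*(-6) = 72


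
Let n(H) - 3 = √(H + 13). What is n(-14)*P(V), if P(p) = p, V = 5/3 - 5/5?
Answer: 2 + 2*I/3 ≈ 2.0 + 0.66667*I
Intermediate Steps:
n(H) = 3 + √(13 + H) (n(H) = 3 + √(H + 13) = 3 + √(13 + H))
V = ⅔ (V = 5*(⅓) - 5*⅕ = 5/3 - 1 = ⅔ ≈ 0.66667)
n(-14)*P(V) = (3 + √(13 - 14))*(⅔) = (3 + √(-1))*(⅔) = (3 + I)*(⅔) = 2 + 2*I/3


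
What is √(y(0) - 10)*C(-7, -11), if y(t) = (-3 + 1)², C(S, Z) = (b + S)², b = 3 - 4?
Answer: 64*I*√6 ≈ 156.77*I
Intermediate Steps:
b = -1
C(S, Z) = (-1 + S)²
y(t) = 4 (y(t) = (-2)² = 4)
√(y(0) - 10)*C(-7, -11) = √(4 - 10)*(-1 - 7)² = √(-6)*(-8)² = (I*√6)*64 = 64*I*√6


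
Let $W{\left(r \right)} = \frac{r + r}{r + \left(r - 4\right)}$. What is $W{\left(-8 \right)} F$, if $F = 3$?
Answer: $\frac{12}{5} \approx 2.4$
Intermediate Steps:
$W{\left(r \right)} = \frac{2 r}{-4 + 2 r}$ ($W{\left(r \right)} = \frac{2 r}{r + \left(-4 + r\right)} = \frac{2 r}{-4 + 2 r}$)
$W{\left(-8 \right)} F = - \frac{8}{-2 - 8} \cdot 3 = - \frac{8}{-10} \cdot 3 = \left(-8\right) \left(- \frac{1}{10}\right) 3 = \frac{4}{5} \cdot 3 = \frac{12}{5}$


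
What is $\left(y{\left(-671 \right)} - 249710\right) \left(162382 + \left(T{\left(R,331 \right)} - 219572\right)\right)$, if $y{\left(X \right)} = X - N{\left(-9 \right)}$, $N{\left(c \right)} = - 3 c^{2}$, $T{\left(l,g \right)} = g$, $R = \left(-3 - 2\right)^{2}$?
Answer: $14222596542$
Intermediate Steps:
$R = 25$ ($R = \left(-5\right)^{2} = 25$)
$y{\left(X \right)} = 243 + X$ ($y{\left(X \right)} = X - - 3 \left(-9\right)^{2} = X - \left(-3\right) 81 = X - -243 = X + 243 = 243 + X$)
$\left(y{\left(-671 \right)} - 249710\right) \left(162382 + \left(T{\left(R,331 \right)} - 219572\right)\right) = \left(\left(243 - 671\right) - 249710\right) \left(162382 + \left(331 - 219572\right)\right) = \left(-428 - 249710\right) \left(162382 + \left(331 - 219572\right)\right) = - 250138 \left(162382 - 219241\right) = \left(-250138\right) \left(-56859\right) = 14222596542$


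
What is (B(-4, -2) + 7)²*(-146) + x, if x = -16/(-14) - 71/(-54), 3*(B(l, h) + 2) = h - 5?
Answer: -391519/378 ≈ -1035.8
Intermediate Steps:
B(l, h) = -11/3 + h/3 (B(l, h) = -2 + (h - 5)/3 = -2 + (-5 + h)/3 = -2 + (-5/3 + h/3) = -11/3 + h/3)
x = 929/378 (x = -16*(-1/14) - 71*(-1/54) = 8/7 + 71/54 = 929/378 ≈ 2.4577)
(B(-4, -2) + 7)²*(-146) + x = ((-11/3 + (⅓)*(-2)) + 7)²*(-146) + 929/378 = ((-11/3 - ⅔) + 7)²*(-146) + 929/378 = (-13/3 + 7)²*(-146) + 929/378 = (8/3)²*(-146) + 929/378 = (64/9)*(-146) + 929/378 = -9344/9 + 929/378 = -391519/378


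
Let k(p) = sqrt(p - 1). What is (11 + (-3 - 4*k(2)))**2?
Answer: 16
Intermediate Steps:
k(p) = sqrt(-1 + p)
(11 + (-3 - 4*k(2)))**2 = (11 + (-3 - 4*sqrt(-1 + 2)))**2 = (11 + (-3 - 4*sqrt(1)))**2 = (11 + (-3 - 4*1))**2 = (11 + (-3 - 4))**2 = (11 - 7)**2 = 4**2 = 16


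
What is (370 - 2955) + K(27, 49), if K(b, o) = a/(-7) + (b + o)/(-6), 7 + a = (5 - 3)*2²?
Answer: -54554/21 ≈ -2597.8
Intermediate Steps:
a = 1 (a = -7 + (5 - 3)*2² = -7 + 2*4 = -7 + 8 = 1)
K(b, o) = -⅐ - b/6 - o/6 (K(b, o) = 1/(-7) + (b + o)/(-6) = 1*(-⅐) + (b + o)*(-⅙) = -⅐ + (-b/6 - o/6) = -⅐ - b/6 - o/6)
(370 - 2955) + K(27, 49) = (370 - 2955) + (-⅐ - ⅙*27 - ⅙*49) = -2585 + (-⅐ - 9/2 - 49/6) = -2585 - 269/21 = -54554/21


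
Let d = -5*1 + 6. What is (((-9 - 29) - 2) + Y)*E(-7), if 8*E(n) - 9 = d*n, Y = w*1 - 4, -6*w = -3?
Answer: -87/8 ≈ -10.875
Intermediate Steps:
w = 1/2 (w = -1/6*(-3) = 1/2 ≈ 0.50000)
d = 1 (d = -5 + 6 = 1)
Y = -7/2 (Y = (1/2)*1 - 4 = 1/2 - 4 = -7/2 ≈ -3.5000)
E(n) = 9/8 + n/8 (E(n) = 9/8 + (1*n)/8 = 9/8 + n/8)
(((-9 - 29) - 2) + Y)*E(-7) = (((-9 - 29) - 2) - 7/2)*(9/8 + (1/8)*(-7)) = ((-38 - 2) - 7/2)*(9/8 - 7/8) = (-40 - 7/2)*(1/4) = -87/2*1/4 = -87/8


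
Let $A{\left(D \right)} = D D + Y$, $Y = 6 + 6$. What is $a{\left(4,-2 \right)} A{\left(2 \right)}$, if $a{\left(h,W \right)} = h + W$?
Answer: $32$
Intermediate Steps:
$Y = 12$
$A{\left(D \right)} = 12 + D^{2}$ ($A{\left(D \right)} = D D + 12 = D^{2} + 12 = 12 + D^{2}$)
$a{\left(h,W \right)} = W + h$
$a{\left(4,-2 \right)} A{\left(2 \right)} = \left(-2 + 4\right) \left(12 + 2^{2}\right) = 2 \left(12 + 4\right) = 2 \cdot 16 = 32$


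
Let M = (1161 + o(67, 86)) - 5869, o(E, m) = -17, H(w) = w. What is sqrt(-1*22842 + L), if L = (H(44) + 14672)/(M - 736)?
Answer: I*sqrt(681286388758)/5461 ≈ 151.14*I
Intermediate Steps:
M = -4725 (M = (1161 - 17) - 5869 = 1144 - 5869 = -4725)
L = -14716/5461 (L = (44 + 14672)/(-4725 - 736) = 14716/(-5461) = 14716*(-1/5461) = -14716/5461 ≈ -2.6947)
sqrt(-1*22842 + L) = sqrt(-1*22842 - 14716/5461) = sqrt(-22842 - 14716/5461) = sqrt(-124754878/5461) = I*sqrt(681286388758)/5461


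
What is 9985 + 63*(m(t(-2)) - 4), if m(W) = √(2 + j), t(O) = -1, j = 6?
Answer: 9733 + 126*√2 ≈ 9911.2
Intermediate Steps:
m(W) = 2*√2 (m(W) = √(2 + 6) = √8 = 2*√2)
9985 + 63*(m(t(-2)) - 4) = 9985 + 63*(2*√2 - 4) = 9985 + 63*(-4 + 2*√2) = 9985 + (-252 + 126*√2) = 9733 + 126*√2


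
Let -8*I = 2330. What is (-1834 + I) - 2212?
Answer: -17349/4 ≈ -4337.3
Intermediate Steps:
I = -1165/4 (I = -⅛*2330 = -1165/4 ≈ -291.25)
(-1834 + I) - 2212 = (-1834 - 1165/4) - 2212 = -8501/4 - 2212 = -17349/4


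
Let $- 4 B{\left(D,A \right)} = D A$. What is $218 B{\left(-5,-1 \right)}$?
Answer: $- \frac{545}{2} \approx -272.5$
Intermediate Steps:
$B{\left(D,A \right)} = - \frac{A D}{4}$ ($B{\left(D,A \right)} = - \frac{D A}{4} = - \frac{A D}{4}$)
$218 B{\left(-5,-1 \right)} = 218 \left(\left(- \frac{1}{4}\right) \left(-1\right) \left(-5\right)\right) = 218 \left(- \frac{5}{4}\right) = - \frac{545}{2}$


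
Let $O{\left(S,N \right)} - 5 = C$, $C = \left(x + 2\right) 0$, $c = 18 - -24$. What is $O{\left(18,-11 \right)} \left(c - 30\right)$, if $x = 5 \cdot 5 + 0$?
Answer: $60$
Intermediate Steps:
$c = 42$ ($c = 18 + 24 = 42$)
$x = 25$ ($x = 25 + 0 = 25$)
$C = 0$ ($C = \left(25 + 2\right) 0 = 27 \cdot 0 = 0$)
$O{\left(S,N \right)} = 5$ ($O{\left(S,N \right)} = 5 + 0 = 5$)
$O{\left(18,-11 \right)} \left(c - 30\right) = 5 \left(42 - 30\right) = 5 \cdot 12 = 60$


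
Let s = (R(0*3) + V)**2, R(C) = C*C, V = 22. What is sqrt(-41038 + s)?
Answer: 3*I*sqrt(4506) ≈ 201.38*I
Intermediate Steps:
R(C) = C**2
s = 484 (s = ((0*3)**2 + 22)**2 = (0**2 + 22)**2 = (0 + 22)**2 = 22**2 = 484)
sqrt(-41038 + s) = sqrt(-41038 + 484) = sqrt(-40554) = 3*I*sqrt(4506)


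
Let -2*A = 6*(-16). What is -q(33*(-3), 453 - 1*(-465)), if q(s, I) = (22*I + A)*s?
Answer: 2004156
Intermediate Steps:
A = 48 (A = -3*(-16) = -½*(-96) = 48)
q(s, I) = s*(48 + 22*I) (q(s, I) = (22*I + 48)*s = (48 + 22*I)*s = s*(48 + 22*I))
-q(33*(-3), 453 - 1*(-465)) = -2*33*(-3)*(24 + 11*(453 - 1*(-465))) = -2*(-99)*(24 + 11*(453 + 465)) = -2*(-99)*(24 + 11*918) = -2*(-99)*(24 + 10098) = -2*(-99)*10122 = -1*(-2004156) = 2004156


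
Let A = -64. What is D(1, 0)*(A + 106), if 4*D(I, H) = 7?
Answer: 147/2 ≈ 73.500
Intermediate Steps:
D(I, H) = 7/4 (D(I, H) = (¼)*7 = 7/4)
D(1, 0)*(A + 106) = 7*(-64 + 106)/4 = (7/4)*42 = 147/2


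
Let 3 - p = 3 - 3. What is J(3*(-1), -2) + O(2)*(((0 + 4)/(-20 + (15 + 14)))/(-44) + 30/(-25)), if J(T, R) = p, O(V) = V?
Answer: 287/495 ≈ 0.57980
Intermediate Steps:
p = 3 (p = 3 - (3 - 3) = 3 - 1*0 = 3 + 0 = 3)
J(T, R) = 3
J(3*(-1), -2) + O(2)*(((0 + 4)/(-20 + (15 + 14)))/(-44) + 30/(-25)) = 3 + 2*(((0 + 4)/(-20 + (15 + 14)))/(-44) + 30/(-25)) = 3 + 2*((4/(-20 + 29))*(-1/44) + 30*(-1/25)) = 3 + 2*((4/9)*(-1/44) - 6/5) = 3 + 2*(-1/99 - 6/5) = 3 + 2*(-599/495) = 3 - 1198/495 = 287/495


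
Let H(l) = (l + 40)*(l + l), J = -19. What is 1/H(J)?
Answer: -1/798 ≈ -0.0012531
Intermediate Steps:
H(l) = 2*l*(40 + l) (H(l) = (40 + l)*(2*l) = 2*l*(40 + l))
1/H(J) = 1/(2*(-19)*(40 - 19)) = 1/(2*(-19)*21) = 1/(-798) = -1/798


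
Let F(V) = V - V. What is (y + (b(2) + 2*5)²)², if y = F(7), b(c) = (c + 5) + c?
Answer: 130321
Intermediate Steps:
b(c) = 5 + 2*c (b(c) = (5 + c) + c = 5 + 2*c)
F(V) = 0
y = 0
(y + (b(2) + 2*5)²)² = (0 + ((5 + 2*2) + 2*5)²)² = (0 + ((5 + 4) + 10)²)² = (0 + (9 + 10)²)² = (0 + 19²)² = (0 + 361)² = 361² = 130321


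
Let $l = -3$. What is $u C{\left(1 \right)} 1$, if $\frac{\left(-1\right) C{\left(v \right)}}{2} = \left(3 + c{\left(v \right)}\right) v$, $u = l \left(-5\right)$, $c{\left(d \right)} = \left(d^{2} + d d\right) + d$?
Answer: $-180$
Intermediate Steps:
$c{\left(d \right)} = d + 2 d^{2}$ ($c{\left(d \right)} = \left(d^{2} + d^{2}\right) + d = 2 d^{2} + d = d + 2 d^{2}$)
$u = 15$ ($u = \left(-3\right) \left(-5\right) = 15$)
$C{\left(v \right)} = - 2 v \left(3 + v \left(1 + 2 v\right)\right)$ ($C{\left(v \right)} = - 2 \left(3 + v \left(1 + 2 v\right)\right) v = - 2 v \left(3 + v \left(1 + 2 v\right)\right)$)
$u C{\left(1 \right)} 1 = 15 \left(\left(-2\right) 1 \left(3 + 1 \left(1 + 2 \cdot 1\right)\right)\right) 1 = 15 \left(\left(-2\right) 1 \left(3 + 1 \left(1 + 2\right)\right)\right) 1 = 15 \left(\left(-2\right) 1 \left(3 + 1 \cdot 3\right)\right) 1 = 15 \left(\left(-2\right) 1 \left(3 + 3\right)\right) 1 = 15 \left(\left(-2\right) 1 \cdot 6\right) 1 = 15 \left(-12\right) 1 = \left(-180\right) 1 = -180$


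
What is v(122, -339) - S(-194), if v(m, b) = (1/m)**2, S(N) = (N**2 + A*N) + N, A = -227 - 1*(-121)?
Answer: -863361303/14884 ≈ -58006.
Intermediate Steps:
A = -106 (A = -227 + 121 = -106)
S(N) = N**2 - 105*N (S(N) = (N**2 - 106*N) + N = N**2 - 105*N)
v(m, b) = m**(-2)
v(122, -339) - S(-194) = 122**(-2) - (-194)*(-105 - 194) = 1/14884 - (-194)*(-299) = 1/14884 - 1*58006 = 1/14884 - 58006 = -863361303/14884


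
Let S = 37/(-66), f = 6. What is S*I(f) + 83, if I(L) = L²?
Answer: 691/11 ≈ 62.818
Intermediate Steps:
S = -37/66 (S = 37*(-1/66) = -37/66 ≈ -0.56061)
S*I(f) + 83 = -37/66*6² + 83 = -37/66*36 + 83 = -222/11 + 83 = 691/11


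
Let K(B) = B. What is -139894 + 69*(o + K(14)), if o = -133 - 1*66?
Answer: -152659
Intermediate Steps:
o = -199 (o = -133 - 66 = -199)
-139894 + 69*(o + K(14)) = -139894 + 69*(-199 + 14) = -139894 + 69*(-185) = -139894 - 12765 = -152659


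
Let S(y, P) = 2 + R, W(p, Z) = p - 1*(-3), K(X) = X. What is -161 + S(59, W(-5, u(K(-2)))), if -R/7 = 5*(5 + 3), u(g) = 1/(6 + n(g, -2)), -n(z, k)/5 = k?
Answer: -439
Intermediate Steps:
n(z, k) = -5*k
u(g) = 1/16 (u(g) = 1/(6 - 5*(-2)) = 1/(6 + 10) = 1/16)
W(p, Z) = 3 + p (W(p, Z) = p + 3 = 3 + p)
R = -280 (R = -35*(5 + 3) = -35*8 = -7*40 = -280)
S(y, P) = -278 (S(y, P) = 2 - 280 = -278)
-161 + S(59, W(-5, u(K(-2)))) = -161 - 278 = -439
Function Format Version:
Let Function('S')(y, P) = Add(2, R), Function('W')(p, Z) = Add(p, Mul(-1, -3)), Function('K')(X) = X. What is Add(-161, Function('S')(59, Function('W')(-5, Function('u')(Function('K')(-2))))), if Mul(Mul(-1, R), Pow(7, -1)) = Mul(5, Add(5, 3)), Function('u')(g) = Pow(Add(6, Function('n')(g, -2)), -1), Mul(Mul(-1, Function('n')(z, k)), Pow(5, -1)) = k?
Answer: -439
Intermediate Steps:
Function('n')(z, k) = Mul(-5, k)
Function('u')(g) = Rational(1, 16) (Function('u')(g) = Pow(Add(6, Mul(-5, -2)), -1) = Pow(Add(6, 10), -1) = Pow(16, -1) = Rational(1, 16))
Function('W')(p, Z) = Add(3, p) (Function('W')(p, Z) = Add(p, 3) = Add(3, p))
R = -280 (R = Mul(-7, Mul(5, Add(5, 3))) = Mul(-7, Mul(5, 8)) = Mul(-7, 40) = -280)
Function('S')(y, P) = -278 (Function('S')(y, P) = Add(2, -280) = -278)
Add(-161, Function('S')(59, Function('W')(-5, Function('u')(Function('K')(-2))))) = Add(-161, -278) = -439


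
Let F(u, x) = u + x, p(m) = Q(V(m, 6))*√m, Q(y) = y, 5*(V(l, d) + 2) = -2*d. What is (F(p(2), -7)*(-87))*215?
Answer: 130935 + 82302*√2 ≈ 2.4733e+5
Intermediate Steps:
V(l, d) = -2 - 2*d/5 (V(l, d) = -2 + (-2*d)/5 = -2 - 2*d/5)
p(m) = -22*√m/5 (p(m) = (-2 - ⅖*6)*√m = (-2 - 12/5)*√m = -22*√m/5)
(F(p(2), -7)*(-87))*215 = ((-22*√2/5 - 7)*(-87))*215 = ((-7 - 22*√2/5)*(-87))*215 = (609 + 1914*√2/5)*215 = 130935 + 82302*√2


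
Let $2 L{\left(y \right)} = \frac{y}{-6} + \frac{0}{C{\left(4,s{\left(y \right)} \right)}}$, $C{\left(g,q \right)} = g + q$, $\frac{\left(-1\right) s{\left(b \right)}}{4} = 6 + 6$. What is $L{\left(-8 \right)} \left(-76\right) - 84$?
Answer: $- \frac{404}{3} \approx -134.67$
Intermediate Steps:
$s{\left(b \right)} = -48$ ($s{\left(b \right)} = - 4 \left(6 + 6\right) = \left(-4\right) 12 = -48$)
$L{\left(y \right)} = - \frac{y}{12}$ ($L{\left(y \right)} = \frac{\frac{y}{-6} + \frac{0}{4 - 48}}{2} = \frac{y \left(- \frac{1}{6}\right) + \frac{0}{-44}}{2} = \frac{- \frac{y}{6} + 0 \left(- \frac{1}{44}\right)}{2} = \frac{- \frac{y}{6} + 0}{2} = \frac{\left(- \frac{1}{6}\right) y}{2} = - \frac{y}{12}$)
$L{\left(-8 \right)} \left(-76\right) - 84 = \left(- \frac{1}{12}\right) \left(-8\right) \left(-76\right) - 84 = \frac{2}{3} \left(-76\right) - 84 = - \frac{152}{3} - 84 = - \frac{404}{3}$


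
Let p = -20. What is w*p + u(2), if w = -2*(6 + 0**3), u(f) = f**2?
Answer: 244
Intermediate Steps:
w = -12 (w = -2*(6 + 0) = -2*6 = -12)
w*p + u(2) = -12*(-20) + 2**2 = 240 + 4 = 244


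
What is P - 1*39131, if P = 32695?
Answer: -6436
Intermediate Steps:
P - 1*39131 = 32695 - 1*39131 = 32695 - 39131 = -6436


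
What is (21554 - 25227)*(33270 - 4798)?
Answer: -104577656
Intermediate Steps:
(21554 - 25227)*(33270 - 4798) = -3673*28472 = -104577656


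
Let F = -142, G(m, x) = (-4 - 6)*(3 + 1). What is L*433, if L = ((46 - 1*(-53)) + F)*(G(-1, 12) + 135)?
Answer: -1768805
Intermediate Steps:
G(m, x) = -40 (G(m, x) = -10*4 = -40)
L = -4085 (L = ((46 - 1*(-53)) - 142)*(-40 + 135) = ((46 + 53) - 142)*95 = (99 - 142)*95 = -43*95 = -4085)
L*433 = -4085*433 = -1768805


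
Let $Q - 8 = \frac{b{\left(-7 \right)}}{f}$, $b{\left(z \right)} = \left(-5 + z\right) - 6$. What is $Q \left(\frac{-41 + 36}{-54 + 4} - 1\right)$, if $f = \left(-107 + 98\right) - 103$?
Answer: $- \frac{4113}{560} \approx -7.3446$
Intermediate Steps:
$b{\left(z \right)} = -11 + z$
$f = -112$ ($f = -9 - 103 = -112$)
$Q = \frac{457}{56}$ ($Q = 8 + \frac{-11 - 7}{-112} = 8 - - \frac{9}{56} = 8 + \frac{9}{56} = \frac{457}{56} \approx 8.1607$)
$Q \left(\frac{-41 + 36}{-54 + 4} - 1\right) = \frac{457 \left(\frac{-41 + 36}{-54 + 4} - 1\right)}{56} = \frac{457 \left(- \frac{5}{-50} - 1\right)}{56} = \frac{457 \left(\left(-5\right) \left(- \frac{1}{50}\right) - 1\right)}{56} = \frac{457 \left(\frac{1}{10} - 1\right)}{56} = \frac{457}{56} \left(- \frac{9}{10}\right) = - \frac{4113}{560}$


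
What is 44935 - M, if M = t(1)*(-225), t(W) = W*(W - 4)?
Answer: 44260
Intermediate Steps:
t(W) = W*(-4 + W)
M = 675 (M = (1*(-4 + 1))*(-225) = (1*(-3))*(-225) = -3*(-225) = 675)
44935 - M = 44935 - 1*675 = 44935 - 675 = 44260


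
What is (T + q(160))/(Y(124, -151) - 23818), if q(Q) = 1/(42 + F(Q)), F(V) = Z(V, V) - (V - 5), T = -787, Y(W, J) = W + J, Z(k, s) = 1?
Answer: 17629/534128 ≈ 0.033005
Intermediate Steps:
Y(W, J) = J + W
F(V) = 6 - V (F(V) = 1 - (V - 5) = 1 - (-5 + V) = 1 + (5 - V) = 6 - V)
q(Q) = 1/(48 - Q) (q(Q) = 1/(42 + (6 - Q)) = 1/(48 - Q))
(T + q(160))/(Y(124, -151) - 23818) = (-787 + 1/(48 - 1*160))/((-151 + 124) - 23818) = (-787 + 1/(48 - 160))/(-27 - 23818) = (-787 + 1/(-112))/(-23845) = (-787 - 1/112)*(-1/23845) = -88145/112*(-1/23845) = 17629/534128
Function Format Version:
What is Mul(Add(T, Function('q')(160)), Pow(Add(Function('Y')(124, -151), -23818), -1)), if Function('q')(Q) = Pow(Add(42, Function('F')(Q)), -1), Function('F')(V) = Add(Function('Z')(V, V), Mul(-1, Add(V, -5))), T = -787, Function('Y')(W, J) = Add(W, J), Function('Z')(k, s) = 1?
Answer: Rational(17629, 534128) ≈ 0.033005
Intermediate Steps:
Function('Y')(W, J) = Add(J, W)
Function('F')(V) = Add(6, Mul(-1, V)) (Function('F')(V) = Add(1, Mul(-1, Add(V, -5))) = Add(1, Mul(-1, Add(-5, V))) = Add(1, Add(5, Mul(-1, V))) = Add(6, Mul(-1, V)))
Function('q')(Q) = Pow(Add(48, Mul(-1, Q)), -1) (Function('q')(Q) = Pow(Add(42, Add(6, Mul(-1, Q))), -1) = Pow(Add(48, Mul(-1, Q)), -1))
Mul(Add(T, Function('q')(160)), Pow(Add(Function('Y')(124, -151), -23818), -1)) = Mul(Add(-787, Pow(Add(48, Mul(-1, 160)), -1)), Pow(Add(Add(-151, 124), -23818), -1)) = Mul(Add(-787, Pow(Add(48, -160), -1)), Pow(Add(-27, -23818), -1)) = Mul(Add(-787, Pow(-112, -1)), Pow(-23845, -1)) = Mul(Add(-787, Rational(-1, 112)), Rational(-1, 23845)) = Mul(Rational(-88145, 112), Rational(-1, 23845)) = Rational(17629, 534128)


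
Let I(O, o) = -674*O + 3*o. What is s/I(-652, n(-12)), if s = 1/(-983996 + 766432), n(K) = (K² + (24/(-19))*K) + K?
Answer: -19/1818378155600 ≈ -1.0449e-11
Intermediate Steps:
n(K) = K² - 5*K/19 (n(K) = (K² + (24*(-1/19))*K) + K = (K² - 24*K/19) + K = K² - 5*K/19)
s = -1/217564 (s = 1/(-217564) = -1/217564 ≈ -4.5963e-6)
s/I(-652, n(-12)) = -1/(217564*(-674*(-652) + 3*((1/19)*(-12)*(-5 + 19*(-12))))) = -1/(217564*(439448 + 3*((1/19)*(-12)*(-5 - 228)))) = -1/(217564*(439448 + 3*((1/19)*(-12)*(-233)))) = -1/(217564*(439448 + 3*(2796/19))) = -1/(217564*(439448 + 8388/19)) = -1/(217564*8357900/19) = -1/217564*19/8357900 = -19/1818378155600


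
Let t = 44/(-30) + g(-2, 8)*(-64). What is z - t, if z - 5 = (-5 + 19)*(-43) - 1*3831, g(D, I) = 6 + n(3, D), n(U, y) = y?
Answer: -62558/15 ≈ -4170.5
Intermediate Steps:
g(D, I) = 6 + D
z = -4428 (z = 5 + ((-5 + 19)*(-43) - 1*3831) = 5 + (14*(-43) - 3831) = 5 + (-602 - 3831) = 5 - 4433 = -4428)
t = -3862/15 (t = 44/(-30) + (6 - 2)*(-64) = 44*(-1/30) + 4*(-64) = -22/15 - 256 = -3862/15 ≈ -257.47)
z - t = -4428 - 1*(-3862/15) = -4428 + 3862/15 = -62558/15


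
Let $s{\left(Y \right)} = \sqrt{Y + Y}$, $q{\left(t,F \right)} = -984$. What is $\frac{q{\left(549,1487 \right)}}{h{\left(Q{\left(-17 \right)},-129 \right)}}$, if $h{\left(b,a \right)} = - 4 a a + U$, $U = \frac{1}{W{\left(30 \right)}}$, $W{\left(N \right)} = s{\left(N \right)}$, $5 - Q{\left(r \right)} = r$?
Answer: $\frac{3929938560}{265845965759} + \frac{1968 \sqrt{15}}{265845965759} \approx 0.014783$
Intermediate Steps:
$Q{\left(r \right)} = 5 - r$
$s{\left(Y \right)} = \sqrt{2} \sqrt{Y}$ ($s{\left(Y \right)} = \sqrt{2 Y} = \sqrt{2} \sqrt{Y}$)
$W{\left(N \right)} = \sqrt{2} \sqrt{N}$
$U = \frac{\sqrt{15}}{30}$ ($U = \frac{1}{\sqrt{2} \sqrt{30}} = \frac{1}{2 \sqrt{15}} = \frac{\sqrt{15}}{30} \approx 0.1291$)
$h{\left(b,a \right)} = - 4 a^{2} + \frac{\sqrt{15}}{30}$ ($h{\left(b,a \right)} = - 4 a a + \frac{\sqrt{15}}{30} = - 4 a^{2} + \frac{\sqrt{15}}{30}$)
$\frac{q{\left(549,1487 \right)}}{h{\left(Q{\left(-17 \right)},-129 \right)}} = - \frac{984}{- 4 \left(-129\right)^{2} + \frac{\sqrt{15}}{30}} = - \frac{984}{\left(-4\right) 16641 + \frac{\sqrt{15}}{30}} = - \frac{984}{-66564 + \frac{\sqrt{15}}{30}}$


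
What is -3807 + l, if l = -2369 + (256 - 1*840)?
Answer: -6760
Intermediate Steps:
l = -2953 (l = -2369 + (256 - 840) = -2369 - 584 = -2953)
-3807 + l = -3807 - 2953 = -6760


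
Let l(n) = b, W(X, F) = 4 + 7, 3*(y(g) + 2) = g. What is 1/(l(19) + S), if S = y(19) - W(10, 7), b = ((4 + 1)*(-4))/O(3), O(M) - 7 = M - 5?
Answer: -3/32 ≈ -0.093750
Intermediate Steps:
O(M) = 2 + M (O(M) = 7 + (M - 5) = 7 + (-5 + M) = 2 + M)
y(g) = -2 + g/3
W(X, F) = 11
b = -4 (b = ((4 + 1)*(-4))/(2 + 3) = (5*(-4))/5 = -20*⅕ = -4)
l(n) = -4
S = -20/3 (S = (-2 + (⅓)*19) - 1*11 = (-2 + 19/3) - 11 = 13/3 - 11 = -20/3 ≈ -6.6667)
1/(l(19) + S) = 1/(-4 - 20/3) = 1/(-32/3) = -3/32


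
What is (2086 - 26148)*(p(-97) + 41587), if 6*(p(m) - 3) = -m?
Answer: -3003382747/3 ≈ -1.0011e+9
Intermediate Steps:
p(m) = 3 - m/6 (p(m) = 3 + (-m)/6 = 3 - m/6)
(2086 - 26148)*(p(-97) + 41587) = (2086 - 26148)*((3 - 1/6*(-97)) + 41587) = -24062*((3 + 97/6) + 41587) = -24062*(115/6 + 41587) = -24062*249637/6 = -3003382747/3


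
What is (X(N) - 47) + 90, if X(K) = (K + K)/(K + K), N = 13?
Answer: 44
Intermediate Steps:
X(K) = 1 (X(K) = (2*K)/((2*K)) = (2*K)*(1/(2*K)) = 1)
(X(N) - 47) + 90 = (1 - 47) + 90 = -46 + 90 = 44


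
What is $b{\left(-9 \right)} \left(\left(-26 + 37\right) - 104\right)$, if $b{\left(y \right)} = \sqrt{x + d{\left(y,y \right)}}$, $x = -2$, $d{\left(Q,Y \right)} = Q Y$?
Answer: $- 93 \sqrt{79} \approx -826.6$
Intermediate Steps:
$b{\left(y \right)} = \sqrt{-2 + y^{2}}$ ($b{\left(y \right)} = \sqrt{-2 + y y} = \sqrt{-2 + y^{2}}$)
$b{\left(-9 \right)} \left(\left(-26 + 37\right) - 104\right) = \sqrt{-2 + \left(-9\right)^{2}} \left(\left(-26 + 37\right) - 104\right) = \sqrt{-2 + 81} \left(11 - 104\right) = \sqrt{79} \left(-93\right) = - 93 \sqrt{79}$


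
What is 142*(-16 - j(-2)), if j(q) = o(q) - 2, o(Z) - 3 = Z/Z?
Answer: -2556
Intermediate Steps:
o(Z) = 4 (o(Z) = 3 + Z/Z = 3 + 1 = 4)
j(q) = 2 (j(q) = 4 - 2 = 2)
142*(-16 - j(-2)) = 142*(-16 - 1*2) = 142*(-16 - 2) = 142*(-18) = -2556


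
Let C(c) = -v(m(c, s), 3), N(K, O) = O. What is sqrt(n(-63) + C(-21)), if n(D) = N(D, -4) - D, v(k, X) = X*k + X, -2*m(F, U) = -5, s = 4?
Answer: sqrt(194)/2 ≈ 6.9642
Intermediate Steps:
m(F, U) = 5/2 (m(F, U) = -1/2*(-5) = 5/2)
v(k, X) = X + X*k
n(D) = -4 - D
C(c) = -21/2 (C(c) = -3*(1 + 5/2) = -3*7/2 = -1*21/2 = -21/2)
sqrt(n(-63) + C(-21)) = sqrt((-4 - 1*(-63)) - 21/2) = sqrt((-4 + 63) - 21/2) = sqrt(59 - 21/2) = sqrt(97/2) = sqrt(194)/2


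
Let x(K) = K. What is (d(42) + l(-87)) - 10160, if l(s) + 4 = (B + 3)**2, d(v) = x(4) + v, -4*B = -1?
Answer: -161719/16 ≈ -10107.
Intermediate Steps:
B = 1/4 (B = -1/4*(-1) = 1/4 ≈ 0.25000)
d(v) = 4 + v
l(s) = 105/16 (l(s) = -4 + (1/4 + 3)**2 = -4 + (13/4)**2 = -4 + 169/16 = 105/16)
(d(42) + l(-87)) - 10160 = ((4 + 42) + 105/16) - 10160 = (46 + 105/16) - 10160 = 841/16 - 10160 = -161719/16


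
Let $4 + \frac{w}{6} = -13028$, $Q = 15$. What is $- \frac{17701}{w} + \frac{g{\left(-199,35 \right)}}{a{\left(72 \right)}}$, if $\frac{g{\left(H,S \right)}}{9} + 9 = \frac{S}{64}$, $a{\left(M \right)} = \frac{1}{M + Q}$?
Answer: $- \frac{2070077057}{312768} \approx -6618.6$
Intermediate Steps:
$w = -78192$ ($w = -24 + 6 \left(-13028\right) = -24 - 78168 = -78192$)
$a{\left(M \right)} = \frac{1}{15 + M}$ ($a{\left(M \right)} = \frac{1}{M + 15} = \frac{1}{15 + M}$)
$g{\left(H,S \right)} = -81 + \frac{9 S}{64}$ ($g{\left(H,S \right)} = -81 + 9 \frac{S}{64} = -81 + \frac{9 S}{64}$)
$- \frac{17701}{w} + \frac{g{\left(-199,35 \right)}}{a{\left(72 \right)}} = - \frac{17701}{-78192} + \frac{-81 + \frac{9}{64} \cdot 35}{\frac{1}{15 + 72}} = \left(-17701\right) \left(- \frac{1}{78192}\right) + \frac{-81 + \frac{315}{64}}{\frac{1}{87}} = \frac{17701}{78192} - \frac{4869 \frac{1}{\frac{1}{87}}}{64} = \frac{17701}{78192} - \frac{423603}{64} = - \frac{2070077057}{312768}$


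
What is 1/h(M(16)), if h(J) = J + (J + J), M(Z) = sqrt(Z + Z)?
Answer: sqrt(2)/24 ≈ 0.058926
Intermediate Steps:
M(Z) = sqrt(2)*sqrt(Z) (M(Z) = sqrt(2*Z) = sqrt(2)*sqrt(Z))
h(J) = 3*J (h(J) = J + 2*J = 3*J)
1/h(M(16)) = 1/(3*(sqrt(2)*sqrt(16))) = 1/(3*(sqrt(2)*4)) = 1/(3*(4*sqrt(2))) = 1/(12*sqrt(2)) = sqrt(2)/24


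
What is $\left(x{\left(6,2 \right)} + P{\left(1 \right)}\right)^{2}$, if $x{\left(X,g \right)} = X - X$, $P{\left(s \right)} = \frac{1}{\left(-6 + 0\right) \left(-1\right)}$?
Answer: $\frac{1}{36} \approx 0.027778$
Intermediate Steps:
$P{\left(s \right)} = \frac{1}{6}$ ($P{\left(s \right)} = \frac{1}{-6} \left(-1\right) = \left(- \frac{1}{6}\right) \left(-1\right) = \frac{1}{6}$)
$x{\left(X,g \right)} = 0$
$\left(x{\left(6,2 \right)} + P{\left(1 \right)}\right)^{2} = \left(0 + \frac{1}{6}\right)^{2} = \left(\frac{1}{6}\right)^{2} = \frac{1}{36}$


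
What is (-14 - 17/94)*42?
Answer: -27993/47 ≈ -595.60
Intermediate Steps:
(-14 - 17/94)*42 = -1333/94*42 = -27993/47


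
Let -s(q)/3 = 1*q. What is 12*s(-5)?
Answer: 180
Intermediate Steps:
s(q) = -3*q
12*s(-5) = 12*(-3*(-5)) = 12*15 = 180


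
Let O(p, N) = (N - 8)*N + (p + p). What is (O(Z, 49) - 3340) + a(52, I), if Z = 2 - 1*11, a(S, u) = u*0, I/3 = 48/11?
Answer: -1349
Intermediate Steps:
I = 144/11 (I = 3*(48/11) = 144/11 ≈ 13.091)
a(S, u) = 0
Z = -9 (Z = 2 - 11 = -9)
O(p, N) = 2*p + N*(-8 + N) (O(p, N) = (-8 + N)*N + 2*p = N*(-8 + N) + 2*p = 2*p + N*(-8 + N))
(O(Z, 49) - 3340) + a(52, I) = ((49² - 8*49 + 2*(-9)) - 3340) + 0 = ((2401 - 392 - 18) - 3340) + 0 = (1991 - 3340) + 0 = -1349 + 0 = -1349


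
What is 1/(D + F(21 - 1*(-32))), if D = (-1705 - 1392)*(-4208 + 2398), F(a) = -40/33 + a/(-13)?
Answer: 429/2404787261 ≈ 1.7839e-7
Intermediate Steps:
F(a) = -40/33 - a/13 (F(a) = -40*1/33 + a*(-1/13) = -40/33 - a/13)
D = 5605570 (D = -3097*(-1810) = 5605570)
1/(D + F(21 - 1*(-32))) = 1/(5605570 + (-40/33 - (21 - 1*(-32))/13)) = 1/(5605570 + (-40/33 - (21 + 32)/13)) = 1/(5605570 + (-40/33 - 1/13*53)) = 1/(5605570 + (-40/33 - 53/13)) = 1/(5605570 - 2269/429) = 1/(2404787261/429) = 429/2404787261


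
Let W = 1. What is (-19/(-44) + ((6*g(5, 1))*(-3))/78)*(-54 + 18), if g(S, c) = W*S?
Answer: 3717/143 ≈ 25.993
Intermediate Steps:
g(S, c) = S (g(S, c) = 1*S = S)
(-19/(-44) + ((6*g(5, 1))*(-3))/78)*(-54 + 18) = (-19/(-44) + ((6*5)*(-3))/78)*(-54 + 18) = (-19*(-1/44) + (30*(-3))*(1/78))*(-36) = (19/44 - 90*1/78)*(-36) = (19/44 - 15/13)*(-36) = -413/572*(-36) = 3717/143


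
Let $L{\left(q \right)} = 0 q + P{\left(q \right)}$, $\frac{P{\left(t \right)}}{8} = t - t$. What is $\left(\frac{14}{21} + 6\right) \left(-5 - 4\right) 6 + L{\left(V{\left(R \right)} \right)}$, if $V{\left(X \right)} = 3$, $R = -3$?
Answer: $-360$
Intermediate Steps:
$P{\left(t \right)} = 0$ ($P{\left(t \right)} = 8 \left(t - t\right) = 8 \cdot 0 = 0$)
$L{\left(q \right)} = 0$ ($L{\left(q \right)} = 0 q + 0 = 0 + 0 = 0$)
$\left(\frac{14}{21} + 6\right) \left(-5 - 4\right) 6 + L{\left(V{\left(R \right)} \right)} = \left(\frac{14}{21} + 6\right) \left(-5 - 4\right) 6 + 0 = \left(14 \cdot \frac{1}{21} + 6\right) \left(-9\right) 6 + 0 = \left(\frac{2}{3} + 6\right) \left(-9\right) 6 + 0 = \frac{20}{3} \left(-9\right) 6 + 0 = \left(-60\right) 6 + 0 = -360 + 0 = -360$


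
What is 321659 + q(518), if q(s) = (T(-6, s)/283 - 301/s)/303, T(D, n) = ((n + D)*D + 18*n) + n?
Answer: 680354623515/2115142 ≈ 3.2166e+5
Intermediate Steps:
T(D, n) = 19*n + D*(D + n) (T(D, n) = ((D + n)*D + 18*n) + n = (D*(D + n) + 18*n) + n = (18*n + D*(D + n)) + n = 19*n + D*(D + n))
q(s) = 12/28583 - 301/(303*s) + 13*s/85749 (q(s) = (((-6)² + 19*s - 6*s)/283 - 301/s)/303 = ((36 + 19*s - 6*s)*(1/283) - 301/s)*(1/303) = ((36 + 13*s)*(1/283) - 301/s)*(1/303) = ((36/283 + 13*s/283) - 301/s)*(1/303) = (36/283 - 301/s + 13*s/283)*(1/303) = 12/28583 - 301/(303*s) + 13*s/85749)
321659 + q(518) = 321659 + (1/85749)*(-85183 + 518*(36 + 13*518))/518 = 321659 + (1/85749)*(1/518)*(-85183 + 518*(36 + 6734)) = 321659 + (1/85749)*(1/518)*(-85183 + 518*6770) = 321659 + (1/85749)*(1/518)*(-85183 + 3506860) = 321659 + (1/85749)*(1/518)*3421677 = 321659 + 162937/2115142 = 680354623515/2115142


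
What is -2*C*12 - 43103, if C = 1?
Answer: -43127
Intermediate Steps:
-2*C*12 - 43103 = -2*1*12 - 43103 = -2*12 - 43103 = -24 - 43103 = -43127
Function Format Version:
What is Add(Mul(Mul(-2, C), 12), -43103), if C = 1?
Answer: -43127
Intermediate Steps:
Add(Mul(Mul(-2, C), 12), -43103) = Add(Mul(Mul(-2, 1), 12), -43103) = Add(Mul(-2, 12), -43103) = Add(-24, -43103) = -43127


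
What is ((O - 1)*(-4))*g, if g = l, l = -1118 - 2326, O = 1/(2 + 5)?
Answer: -11808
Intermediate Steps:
O = ⅐ (O = 1/7 = ⅐ ≈ 0.14286)
l = -3444
g = -3444
((O - 1)*(-4))*g = ((⅐ - 1)*(-4))*(-3444) = -6/7*(-4)*(-3444) = (24/7)*(-3444) = -11808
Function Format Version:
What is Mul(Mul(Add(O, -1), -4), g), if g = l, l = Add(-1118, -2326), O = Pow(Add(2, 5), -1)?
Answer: -11808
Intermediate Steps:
O = Rational(1, 7) (O = Pow(7, -1) = Rational(1, 7) ≈ 0.14286)
l = -3444
g = -3444
Mul(Mul(Add(O, -1), -4), g) = Mul(Mul(Add(Rational(1, 7), -1), -4), -3444) = Mul(Mul(Rational(-6, 7), -4), -3444) = Mul(Rational(24, 7), -3444) = -11808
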